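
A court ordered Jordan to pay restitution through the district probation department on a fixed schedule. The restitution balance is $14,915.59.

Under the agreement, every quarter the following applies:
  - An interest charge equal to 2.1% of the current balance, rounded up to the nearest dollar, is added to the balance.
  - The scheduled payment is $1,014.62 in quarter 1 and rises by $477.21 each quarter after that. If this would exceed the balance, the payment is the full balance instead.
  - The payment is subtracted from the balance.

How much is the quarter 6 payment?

Quarter 1: $14,915.59 +$314.00 interest = $15,229.59; pay $1,014.62 → $14,214.97
Quarter 2: $14,214.97 +$299.00 interest = $14,513.97; pay $1,491.83 → $13,022.14
Quarter 3: $13,022.14 +$274.00 interest = $13,296.14; pay $1,969.04 → $11,327.10
Quarter 4: $11,327.10 +$238.00 interest = $11,565.10; pay $2,446.25 → $9,118.85
Quarter 5: $9,118.85 +$192.00 interest = $9,310.85; pay $2,923.46 → $6,387.39
Quarter 6: $6,387.39 +$135.00 interest = $6,522.39; pay $3,400.67 → $3,121.72

$3,400.67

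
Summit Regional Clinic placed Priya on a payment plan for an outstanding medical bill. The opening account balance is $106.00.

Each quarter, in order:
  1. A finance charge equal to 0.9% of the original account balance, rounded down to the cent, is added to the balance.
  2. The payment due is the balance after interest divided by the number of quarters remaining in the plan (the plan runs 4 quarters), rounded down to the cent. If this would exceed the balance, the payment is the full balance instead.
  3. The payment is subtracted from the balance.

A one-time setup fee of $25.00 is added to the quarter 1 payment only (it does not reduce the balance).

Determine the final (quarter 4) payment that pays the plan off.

$28.49

Quarter 1: $106.00 +$0.95 interest = $106.95; pay $26.73 (+ $25.00 fee) → $80.22
Quarter 2: $80.22 +$0.95 interest = $81.17; pay $27.05 → $54.12
Quarter 3: $54.12 +$0.95 interest = $55.07; pay $27.53 → $27.54
Quarter 4: $27.54 +$0.95 interest = $28.49; pay $28.49 → $0.00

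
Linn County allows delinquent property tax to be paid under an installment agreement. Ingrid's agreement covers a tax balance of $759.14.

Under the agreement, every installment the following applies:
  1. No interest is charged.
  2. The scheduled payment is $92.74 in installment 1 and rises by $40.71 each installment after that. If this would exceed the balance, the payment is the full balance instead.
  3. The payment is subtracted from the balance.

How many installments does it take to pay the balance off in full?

5

Installment 1: opening $759.14; payment $92.74; balance $666.40
Installment 2: opening $666.40; payment $133.45; balance $532.95
Installment 3: opening $532.95; payment $174.16; balance $358.79
Installment 4: opening $358.79; payment $214.87; balance $143.92
Installment 5: opening $143.92; payment $143.92; balance $0.00
Balance reaches $0.00 in installment 5.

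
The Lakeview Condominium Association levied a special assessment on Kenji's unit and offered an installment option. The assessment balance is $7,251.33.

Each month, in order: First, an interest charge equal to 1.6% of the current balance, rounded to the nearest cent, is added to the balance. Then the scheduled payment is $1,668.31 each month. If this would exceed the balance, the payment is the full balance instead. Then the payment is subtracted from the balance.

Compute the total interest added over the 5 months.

$327.72

Month 1: opening $7,251.33; interest $116.02 → $7,367.35; payment $1,668.31; balance $5,699.04
Month 2: opening $5,699.04; interest $91.18 → $5,790.22; payment $1,668.31; balance $4,121.91
Month 3: opening $4,121.91; interest $65.95 → $4,187.86; payment $1,668.31; balance $2,519.55
Month 4: opening $2,519.55; interest $40.31 → $2,559.86; payment $1,668.31; balance $891.55
Month 5: opening $891.55; interest $14.26 → $905.81; payment $905.81; balance $0.00
Total interest: $116.02 + $91.18 + $65.95 + $40.31 + $14.26 = $327.72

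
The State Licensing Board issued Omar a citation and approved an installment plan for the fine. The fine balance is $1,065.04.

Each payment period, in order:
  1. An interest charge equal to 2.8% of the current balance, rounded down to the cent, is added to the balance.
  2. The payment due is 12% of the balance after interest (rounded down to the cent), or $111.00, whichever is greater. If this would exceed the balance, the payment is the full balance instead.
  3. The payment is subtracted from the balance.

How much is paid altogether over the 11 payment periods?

# | Opening | Interest | Payment | End bal
1 | $1,065.04 | $29.82 | $131.38 | $963.48
2 | $963.48 | $26.97 | $118.85 | $871.60
3 | $871.60 | $24.40 | $111.00 | $785.00
4 | $785.00 | $21.98 | $111.00 | $695.98
5 | $695.98 | $19.48 | $111.00 | $604.46
6 | $604.46 | $16.92 | $111.00 | $510.38
7 | $510.38 | $14.29 | $111.00 | $413.67
8 | $413.67 | $11.58 | $111.00 | $314.25
9 | $314.25 | $8.79 | $111.00 | $212.04
10 | $212.04 | $5.93 | $111.00 | $106.97
11 | $106.97 | $2.99 | $109.96 | $0.00
Total paid: $1,248.19

$1,248.19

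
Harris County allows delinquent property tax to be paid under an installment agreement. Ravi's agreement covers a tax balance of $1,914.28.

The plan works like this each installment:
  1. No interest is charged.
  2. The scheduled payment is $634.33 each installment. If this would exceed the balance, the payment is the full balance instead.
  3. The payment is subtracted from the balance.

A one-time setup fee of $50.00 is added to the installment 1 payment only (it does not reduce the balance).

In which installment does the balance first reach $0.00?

# | Opening | Payment | Fee | End bal
1 | $1,914.28 | $634.33 | $50.00 | $1,279.95
2 | $1,279.95 | $634.33 | — | $645.62
3 | $645.62 | $634.33 | — | $11.29
4 | $11.29 | $11.29 | — | $0.00
Balance reaches $0.00 in installment 4.

4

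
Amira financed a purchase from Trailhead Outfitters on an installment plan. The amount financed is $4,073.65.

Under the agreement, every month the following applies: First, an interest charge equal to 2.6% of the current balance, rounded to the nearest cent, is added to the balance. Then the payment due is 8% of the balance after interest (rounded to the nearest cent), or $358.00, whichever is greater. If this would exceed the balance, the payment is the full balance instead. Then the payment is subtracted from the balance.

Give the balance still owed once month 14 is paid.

$0.00

# | Opening | Interest | Payment | End bal
1 | $4,073.65 | $105.91 | $358.00 | $3,821.56
2 | $3,821.56 | $99.36 | $358.00 | $3,562.92
3 | $3,562.92 | $92.64 | $358.00 | $3,297.56
4 | $3,297.56 | $85.74 | $358.00 | $3,025.30
5 | $3,025.30 | $78.66 | $358.00 | $2,745.96
6 | $2,745.96 | $71.39 | $358.00 | $2,459.35
7 | $2,459.35 | $63.94 | $358.00 | $2,165.29
8 | $2,165.29 | $56.30 | $358.00 | $1,863.59
9 | $1,863.59 | $48.45 | $358.00 | $1,554.04
10 | $1,554.04 | $40.41 | $358.00 | $1,236.45
11 | $1,236.45 | $32.15 | $358.00 | $910.60
12 | $910.60 | $23.68 | $358.00 | $576.28
13 | $576.28 | $14.98 | $358.00 | $233.26
14 | $233.26 | $6.06 | $239.32 | $0.00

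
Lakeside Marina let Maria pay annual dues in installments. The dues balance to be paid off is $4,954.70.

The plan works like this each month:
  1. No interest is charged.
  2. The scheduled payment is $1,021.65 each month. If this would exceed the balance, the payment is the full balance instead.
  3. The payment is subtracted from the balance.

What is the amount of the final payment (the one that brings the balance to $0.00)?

Month 1: $4,954.70 − $1,021.65 → $3,933.05
Month 2: $3,933.05 − $1,021.65 → $2,911.40
Month 3: $2,911.40 − $1,021.65 → $1,889.75
Month 4: $1,889.75 − $1,021.65 → $868.10
Month 5: $868.10 − $868.10 → $0.00

$868.10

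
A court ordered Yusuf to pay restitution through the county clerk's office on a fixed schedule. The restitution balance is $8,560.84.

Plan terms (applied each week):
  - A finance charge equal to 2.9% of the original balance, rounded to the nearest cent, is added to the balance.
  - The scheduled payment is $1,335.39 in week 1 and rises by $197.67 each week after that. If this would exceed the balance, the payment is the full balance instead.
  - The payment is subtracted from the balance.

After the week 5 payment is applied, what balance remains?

# | Opening | Interest | Payment | End bal
1 | $8,560.84 | $248.26 | $1,335.39 | $7,473.71
2 | $7,473.71 | $248.26 | $1,533.06 | $6,188.91
3 | $6,188.91 | $248.26 | $1,730.73 | $4,706.44
4 | $4,706.44 | $248.26 | $1,928.40 | $3,026.30
5 | $3,026.30 | $248.26 | $2,126.07 | $1,148.49

$1,148.49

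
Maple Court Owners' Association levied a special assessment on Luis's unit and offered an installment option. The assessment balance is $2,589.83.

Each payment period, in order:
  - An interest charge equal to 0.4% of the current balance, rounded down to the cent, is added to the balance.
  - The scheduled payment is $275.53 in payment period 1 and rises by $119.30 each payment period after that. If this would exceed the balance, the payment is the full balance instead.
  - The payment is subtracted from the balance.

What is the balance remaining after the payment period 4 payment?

$805.03

Payment period 1: $2,589.83 +$10.35 interest = $2,600.18; pay $275.53 → $2,324.65
Payment period 2: $2,324.65 +$9.29 interest = $2,333.94; pay $394.83 → $1,939.11
Payment period 3: $1,939.11 +$7.75 interest = $1,946.86; pay $514.13 → $1,432.73
Payment period 4: $1,432.73 +$5.73 interest = $1,438.46; pay $633.43 → $805.03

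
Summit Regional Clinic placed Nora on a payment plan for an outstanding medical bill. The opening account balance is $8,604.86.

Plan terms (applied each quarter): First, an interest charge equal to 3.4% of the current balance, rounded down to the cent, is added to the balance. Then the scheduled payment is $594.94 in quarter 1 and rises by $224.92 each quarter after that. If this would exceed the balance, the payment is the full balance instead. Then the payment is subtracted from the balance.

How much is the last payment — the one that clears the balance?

Quarter 1: opening $8,604.86; interest $292.56 → $8,897.42; payment $594.94; balance $8,302.48
Quarter 2: opening $8,302.48; interest $282.28 → $8,584.76; payment $819.86; balance $7,764.90
Quarter 3: opening $7,764.90; interest $264.00 → $8,028.90; payment $1,044.78; balance $6,984.12
Quarter 4: opening $6,984.12; interest $237.46 → $7,221.58; payment $1,269.70; balance $5,951.88
Quarter 5: opening $5,951.88; interest $202.36 → $6,154.24; payment $1,494.62; balance $4,659.62
Quarter 6: opening $4,659.62; interest $158.42 → $4,818.04; payment $1,719.54; balance $3,098.50
Quarter 7: opening $3,098.50; interest $105.34 → $3,203.84; payment $1,944.46; balance $1,259.38
Quarter 8: opening $1,259.38; interest $42.81 → $1,302.19; payment $1,302.19; balance $0.00

$1,302.19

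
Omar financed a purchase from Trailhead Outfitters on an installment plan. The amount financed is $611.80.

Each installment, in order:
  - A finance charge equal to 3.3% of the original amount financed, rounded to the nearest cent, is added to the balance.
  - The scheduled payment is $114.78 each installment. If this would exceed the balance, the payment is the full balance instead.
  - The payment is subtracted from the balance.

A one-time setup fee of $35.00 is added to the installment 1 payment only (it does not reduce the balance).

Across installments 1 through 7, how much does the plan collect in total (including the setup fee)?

Installment 1: $611.80 +$20.19 interest = $631.99; pay $114.78 (+ $35.00 fee) → $517.21
Installment 2: $517.21 +$20.19 interest = $537.40; pay $114.78 → $422.62
Installment 3: $422.62 +$20.19 interest = $442.81; pay $114.78 → $328.03
Installment 4: $328.03 +$20.19 interest = $348.22; pay $114.78 → $233.44
Installment 5: $233.44 +$20.19 interest = $253.63; pay $114.78 → $138.85
Installment 6: $138.85 +$20.19 interest = $159.04; pay $114.78 → $44.26
Installment 7: $44.26 +$20.19 interest = $64.45; pay $64.45 → $0.00
Total paid: $788.13

$788.13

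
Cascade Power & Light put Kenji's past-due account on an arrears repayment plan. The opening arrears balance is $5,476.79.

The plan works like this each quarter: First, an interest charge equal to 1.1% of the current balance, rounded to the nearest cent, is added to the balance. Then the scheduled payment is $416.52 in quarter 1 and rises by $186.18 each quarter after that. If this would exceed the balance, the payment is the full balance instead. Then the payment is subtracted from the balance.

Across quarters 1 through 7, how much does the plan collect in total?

$5,742.21

Quarter 1: $5,476.79 +$60.24 interest = $5,537.03; pay $416.52 → $5,120.51
Quarter 2: $5,120.51 +$56.33 interest = $5,176.84; pay $602.70 → $4,574.14
Quarter 3: $4,574.14 +$50.32 interest = $4,624.46; pay $788.88 → $3,835.58
Quarter 4: $3,835.58 +$42.19 interest = $3,877.77; pay $975.06 → $2,902.71
Quarter 5: $2,902.71 +$31.93 interest = $2,934.64; pay $1,161.24 → $1,773.40
Quarter 6: $1,773.40 +$19.51 interest = $1,792.91; pay $1,347.42 → $445.49
Quarter 7: $445.49 +$4.90 interest = $450.39; pay $450.39 → $0.00
Total paid: $5,742.21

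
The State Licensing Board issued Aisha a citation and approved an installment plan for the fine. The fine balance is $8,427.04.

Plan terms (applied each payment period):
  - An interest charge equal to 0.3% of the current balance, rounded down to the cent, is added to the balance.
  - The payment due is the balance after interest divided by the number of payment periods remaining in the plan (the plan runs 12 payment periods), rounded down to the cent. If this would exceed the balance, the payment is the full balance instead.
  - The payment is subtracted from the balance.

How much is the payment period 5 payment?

Payment period 1: opening $8,427.04; interest $25.28 → $8,452.32; payment $704.36; balance $7,747.96
Payment period 2: opening $7,747.96; interest $23.24 → $7,771.20; payment $706.47; balance $7,064.73
Payment period 3: opening $7,064.73; interest $21.19 → $7,085.92; payment $708.59; balance $6,377.33
Payment period 4: opening $6,377.33; interest $19.13 → $6,396.46; payment $710.71; balance $5,685.75
Payment period 5: opening $5,685.75; interest $17.05 → $5,702.80; payment $712.85; balance $4,989.95

$712.85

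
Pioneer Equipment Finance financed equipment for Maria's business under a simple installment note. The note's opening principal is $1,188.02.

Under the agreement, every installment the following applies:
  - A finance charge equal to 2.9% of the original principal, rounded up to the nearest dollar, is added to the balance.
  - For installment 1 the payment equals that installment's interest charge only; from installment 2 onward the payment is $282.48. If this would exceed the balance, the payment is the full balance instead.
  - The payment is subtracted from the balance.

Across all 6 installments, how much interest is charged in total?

$210.00

Installment 1: opening $1,188.02; interest $35.00 → $1,223.02; payment $35.00; balance $1,188.02
Installment 2: opening $1,188.02; interest $35.00 → $1,223.02; payment $282.48; balance $940.54
Installment 3: opening $940.54; interest $35.00 → $975.54; payment $282.48; balance $693.06
Installment 4: opening $693.06; interest $35.00 → $728.06; payment $282.48; balance $445.58
Installment 5: opening $445.58; interest $35.00 → $480.58; payment $282.48; balance $198.10
Installment 6: opening $198.10; interest $35.00 → $233.10; payment $233.10; balance $0.00
Total interest: $35.00 + $35.00 + $35.00 + $35.00 + $35.00 + $35.00 = $210.00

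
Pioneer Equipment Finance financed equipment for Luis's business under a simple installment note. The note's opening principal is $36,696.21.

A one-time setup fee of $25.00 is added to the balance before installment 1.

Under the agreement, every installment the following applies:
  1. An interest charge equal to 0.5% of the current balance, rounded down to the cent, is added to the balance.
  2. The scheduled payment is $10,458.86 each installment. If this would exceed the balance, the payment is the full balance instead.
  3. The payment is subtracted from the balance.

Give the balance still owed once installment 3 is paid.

Installment 1: opening $36,721.21; interest $183.60 → $36,904.81; payment $10,458.86; balance $26,445.95
Installment 2: opening $26,445.95; interest $132.22 → $26,578.17; payment $10,458.86; balance $16,119.31
Installment 3: opening $16,119.31; interest $80.59 → $16,199.90; payment $10,458.86; balance $5,741.04

$5,741.04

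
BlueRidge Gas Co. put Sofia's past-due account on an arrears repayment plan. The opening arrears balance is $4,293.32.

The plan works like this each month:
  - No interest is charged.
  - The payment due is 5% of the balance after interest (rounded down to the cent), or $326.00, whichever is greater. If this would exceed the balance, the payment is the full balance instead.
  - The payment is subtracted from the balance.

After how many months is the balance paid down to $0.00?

14

Month 1: $4,293.32 − $326.00 → $3,967.32
Month 2: $3,967.32 − $326.00 → $3,641.32
Month 3: $3,641.32 − $326.00 → $3,315.32
Month 4: $3,315.32 − $326.00 → $2,989.32
Month 5: $2,989.32 − $326.00 → $2,663.32
Month 6: $2,663.32 − $326.00 → $2,337.32
Month 7: $2,337.32 − $326.00 → $2,011.32
Month 8: $2,011.32 − $326.00 → $1,685.32
Month 9: $1,685.32 − $326.00 → $1,359.32
Month 10: $1,359.32 − $326.00 → $1,033.32
Month 11: $1,033.32 − $326.00 → $707.32
Month 12: $707.32 − $326.00 → $381.32
Month 13: $381.32 − $326.00 → $55.32
Month 14: $55.32 − $55.32 → $0.00
Balance reaches $0.00 in month 14.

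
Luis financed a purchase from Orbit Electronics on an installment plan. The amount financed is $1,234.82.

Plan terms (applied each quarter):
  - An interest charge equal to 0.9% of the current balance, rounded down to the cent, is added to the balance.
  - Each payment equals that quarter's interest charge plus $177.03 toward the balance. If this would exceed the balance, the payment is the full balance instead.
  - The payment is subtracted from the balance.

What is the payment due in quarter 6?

Quarter 1: opening $1,234.82; interest $11.11 → $1,245.93; payment $188.14; balance $1,057.79
Quarter 2: opening $1,057.79; interest $9.52 → $1,067.31; payment $186.55; balance $880.76
Quarter 3: opening $880.76; interest $7.92 → $888.68; payment $184.95; balance $703.73
Quarter 4: opening $703.73; interest $6.33 → $710.06; payment $183.36; balance $526.70
Quarter 5: opening $526.70; interest $4.74 → $531.44; payment $181.77; balance $349.67
Quarter 6: opening $349.67; interest $3.14 → $352.81; payment $180.17; balance $172.64

$180.17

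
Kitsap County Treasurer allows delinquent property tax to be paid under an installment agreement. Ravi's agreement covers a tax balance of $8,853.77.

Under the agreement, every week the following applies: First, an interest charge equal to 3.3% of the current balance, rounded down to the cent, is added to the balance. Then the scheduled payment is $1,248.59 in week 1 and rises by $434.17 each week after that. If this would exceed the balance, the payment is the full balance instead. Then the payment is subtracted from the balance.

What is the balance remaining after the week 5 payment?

$0.00

Week 1: opening $8,853.77; interest $292.17 → $9,145.94; payment $1,248.59; balance $7,897.35
Week 2: opening $7,897.35; interest $260.61 → $8,157.96; payment $1,682.76; balance $6,475.20
Week 3: opening $6,475.20; interest $213.68 → $6,688.88; payment $2,116.93; balance $4,571.95
Week 4: opening $4,571.95; interest $150.87 → $4,722.82; payment $2,551.10; balance $2,171.72
Week 5: opening $2,171.72; interest $71.66 → $2,243.38; payment $2,243.38; balance $0.00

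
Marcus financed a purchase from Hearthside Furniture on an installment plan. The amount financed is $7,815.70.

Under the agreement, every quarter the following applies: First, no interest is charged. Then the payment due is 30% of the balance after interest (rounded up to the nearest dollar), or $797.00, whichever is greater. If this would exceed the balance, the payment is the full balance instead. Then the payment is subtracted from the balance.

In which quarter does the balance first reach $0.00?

7

Quarter 1: opening $7,815.70; payment $2,345.00; balance $5,470.70
Quarter 2: opening $5,470.70; payment $1,642.00; balance $3,828.70
Quarter 3: opening $3,828.70; payment $1,149.00; balance $2,679.70
Quarter 4: opening $2,679.70; payment $804.00; balance $1,875.70
Quarter 5: opening $1,875.70; payment $797.00; balance $1,078.70
Quarter 6: opening $1,078.70; payment $797.00; balance $281.70
Quarter 7: opening $281.70; payment $281.70; balance $0.00
Balance reaches $0.00 in quarter 7.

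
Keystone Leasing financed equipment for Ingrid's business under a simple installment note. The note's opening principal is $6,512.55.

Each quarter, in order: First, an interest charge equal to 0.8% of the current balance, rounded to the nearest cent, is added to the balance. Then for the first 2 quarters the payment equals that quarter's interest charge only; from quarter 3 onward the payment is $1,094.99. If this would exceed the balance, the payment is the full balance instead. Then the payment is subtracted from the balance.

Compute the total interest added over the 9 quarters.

$291.35

Quarter 1: opening $6,512.55; interest $52.10 → $6,564.65; payment $52.10; balance $6,512.55
Quarter 2: opening $6,512.55; interest $52.10 → $6,564.65; payment $52.10; balance $6,512.55
Quarter 3: opening $6,512.55; interest $52.10 → $6,564.65; payment $1,094.99; balance $5,469.66
Quarter 4: opening $5,469.66; interest $43.76 → $5,513.42; payment $1,094.99; balance $4,418.43
Quarter 5: opening $4,418.43; interest $35.35 → $4,453.78; payment $1,094.99; balance $3,358.79
Quarter 6: opening $3,358.79; interest $26.87 → $3,385.66; payment $1,094.99; balance $2,290.67
Quarter 7: opening $2,290.67; interest $18.33 → $2,309.00; payment $1,094.99; balance $1,214.01
Quarter 8: opening $1,214.01; interest $9.71 → $1,223.72; payment $1,094.99; balance $128.73
Quarter 9: opening $128.73; interest $1.03 → $129.76; payment $129.76; balance $0.00
Total interest: $52.10 + $52.10 + $52.10 + $43.76 + $35.35 + $26.87 + $18.33 + $9.71 + $1.03 = $291.35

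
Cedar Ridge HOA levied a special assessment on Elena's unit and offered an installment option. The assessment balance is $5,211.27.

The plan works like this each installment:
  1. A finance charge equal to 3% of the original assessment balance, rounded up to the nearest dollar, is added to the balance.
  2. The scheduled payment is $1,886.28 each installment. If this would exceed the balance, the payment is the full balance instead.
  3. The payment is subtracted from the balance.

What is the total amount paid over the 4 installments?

$5,839.27

Installment 1: $5,211.27 +$157.00 interest = $5,368.27; pay $1,886.28 → $3,481.99
Installment 2: $3,481.99 +$157.00 interest = $3,638.99; pay $1,886.28 → $1,752.71
Installment 3: $1,752.71 +$157.00 interest = $1,909.71; pay $1,886.28 → $23.43
Installment 4: $23.43 +$157.00 interest = $180.43; pay $180.43 → $0.00
Total paid: $5,839.27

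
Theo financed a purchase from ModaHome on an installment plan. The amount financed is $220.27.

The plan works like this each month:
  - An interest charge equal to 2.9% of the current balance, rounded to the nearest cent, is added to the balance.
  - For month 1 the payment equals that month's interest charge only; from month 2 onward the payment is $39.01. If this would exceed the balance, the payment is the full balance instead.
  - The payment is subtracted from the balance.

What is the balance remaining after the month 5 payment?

$84.00

Month 1: opening $220.27; interest $6.39 → $226.66; payment $6.39; balance $220.27
Month 2: opening $220.27; interest $6.39 → $226.66; payment $39.01; balance $187.65
Month 3: opening $187.65; interest $5.44 → $193.09; payment $39.01; balance $154.08
Month 4: opening $154.08; interest $4.47 → $158.55; payment $39.01; balance $119.54
Month 5: opening $119.54; interest $3.47 → $123.01; payment $39.01; balance $84.00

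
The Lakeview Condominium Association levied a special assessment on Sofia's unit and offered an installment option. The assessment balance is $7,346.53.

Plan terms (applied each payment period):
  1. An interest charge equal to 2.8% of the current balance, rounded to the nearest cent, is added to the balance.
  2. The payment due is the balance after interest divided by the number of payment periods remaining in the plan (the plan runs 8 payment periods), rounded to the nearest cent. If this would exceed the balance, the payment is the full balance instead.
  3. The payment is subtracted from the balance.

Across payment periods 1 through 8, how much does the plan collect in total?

$8,335.28

Payment period 1: opening $7,346.53; interest $205.70 → $7,552.23; payment $944.03; balance $6,608.20
Payment period 2: opening $6,608.20; interest $185.03 → $6,793.23; payment $970.46; balance $5,822.77
Payment period 3: opening $5,822.77; interest $163.04 → $5,985.81; payment $997.64; balance $4,988.17
Payment period 4: opening $4,988.17; interest $139.67 → $5,127.84; payment $1,025.57; balance $4,102.27
Payment period 5: opening $4,102.27; interest $114.86 → $4,217.13; payment $1,054.28; balance $3,162.85
Payment period 6: opening $3,162.85; interest $88.56 → $3,251.41; payment $1,083.80; balance $2,167.61
Payment period 7: opening $2,167.61; interest $60.69 → $2,228.30; payment $1,114.15; balance $1,114.15
Payment period 8: opening $1,114.15; interest $31.20 → $1,145.35; payment $1,145.35; balance $0.00
Total paid: $8,335.28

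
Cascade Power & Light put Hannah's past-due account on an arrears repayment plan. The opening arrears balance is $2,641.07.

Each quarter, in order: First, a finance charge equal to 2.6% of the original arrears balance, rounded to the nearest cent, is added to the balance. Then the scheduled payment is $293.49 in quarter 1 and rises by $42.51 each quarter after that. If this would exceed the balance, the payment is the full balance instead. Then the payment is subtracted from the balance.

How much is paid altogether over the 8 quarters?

Quarter 1: $2,641.07 +$68.67 interest = $2,709.74; pay $293.49 → $2,416.25
Quarter 2: $2,416.25 +$68.67 interest = $2,484.92; pay $336.00 → $2,148.92
Quarter 3: $2,148.92 +$68.67 interest = $2,217.59; pay $378.51 → $1,839.08
Quarter 4: $1,839.08 +$68.67 interest = $1,907.75; pay $421.02 → $1,486.73
Quarter 5: $1,486.73 +$68.67 interest = $1,555.40; pay $463.53 → $1,091.87
Quarter 6: $1,091.87 +$68.67 interest = $1,160.54; pay $506.04 → $654.50
Quarter 7: $654.50 +$68.67 interest = $723.17; pay $548.55 → $174.62
Quarter 8: $174.62 +$68.67 interest = $243.29; pay $243.29 → $0.00
Total paid: $3,190.43

$3,190.43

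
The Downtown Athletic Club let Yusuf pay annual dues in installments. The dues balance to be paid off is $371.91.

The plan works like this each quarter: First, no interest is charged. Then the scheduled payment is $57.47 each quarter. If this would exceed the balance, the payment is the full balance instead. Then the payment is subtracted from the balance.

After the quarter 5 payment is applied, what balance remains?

$84.56

# | Opening | Payment | End bal
1 | $371.91 | $57.47 | $314.44
2 | $314.44 | $57.47 | $256.97
3 | $256.97 | $57.47 | $199.50
4 | $199.50 | $57.47 | $142.03
5 | $142.03 | $57.47 | $84.56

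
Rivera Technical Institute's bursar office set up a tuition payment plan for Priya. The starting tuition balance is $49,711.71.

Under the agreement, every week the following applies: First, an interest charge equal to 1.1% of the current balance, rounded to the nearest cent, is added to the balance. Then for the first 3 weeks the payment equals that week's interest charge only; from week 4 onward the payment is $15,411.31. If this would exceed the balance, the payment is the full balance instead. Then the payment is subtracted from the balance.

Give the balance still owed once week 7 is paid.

# | Opening | Interest | Payment | End bal
1 | $49,711.71 | $546.83 | $546.83 | $49,711.71
2 | $49,711.71 | $546.83 | $546.83 | $49,711.71
3 | $49,711.71 | $546.83 | $546.83 | $49,711.71
4 | $49,711.71 | $546.83 | $15,411.31 | $34,847.23
5 | $34,847.23 | $383.32 | $15,411.31 | $19,819.24
6 | $19,819.24 | $218.01 | $15,411.31 | $4,625.94
7 | $4,625.94 | $50.89 | $4,676.83 | $0.00

$0.00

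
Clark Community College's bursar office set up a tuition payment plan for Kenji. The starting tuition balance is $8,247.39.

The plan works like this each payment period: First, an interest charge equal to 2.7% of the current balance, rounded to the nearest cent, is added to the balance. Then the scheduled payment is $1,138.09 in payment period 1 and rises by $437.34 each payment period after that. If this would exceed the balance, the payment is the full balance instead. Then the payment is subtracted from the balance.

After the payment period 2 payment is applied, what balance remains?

$5,954.51

Payment period 1: opening $8,247.39; interest $222.68 → $8,470.07; payment $1,138.09; balance $7,331.98
Payment period 2: opening $7,331.98; interest $197.96 → $7,529.94; payment $1,575.43; balance $5,954.51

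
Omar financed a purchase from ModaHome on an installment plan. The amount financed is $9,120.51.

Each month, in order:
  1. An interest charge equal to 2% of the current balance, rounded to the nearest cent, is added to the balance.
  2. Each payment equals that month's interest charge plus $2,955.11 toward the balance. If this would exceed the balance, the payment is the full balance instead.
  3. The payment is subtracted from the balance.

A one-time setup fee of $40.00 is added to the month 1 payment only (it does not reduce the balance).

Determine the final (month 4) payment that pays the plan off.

$260.28

Month 1: $9,120.51 +$182.41 interest = $9,302.92; pay $3,137.52 (+ $40.00 fee) → $6,165.40
Month 2: $6,165.40 +$123.31 interest = $6,288.71; pay $3,078.42 → $3,210.29
Month 3: $3,210.29 +$64.21 interest = $3,274.50; pay $3,019.32 → $255.18
Month 4: $255.18 +$5.10 interest = $260.28; pay $260.28 → $0.00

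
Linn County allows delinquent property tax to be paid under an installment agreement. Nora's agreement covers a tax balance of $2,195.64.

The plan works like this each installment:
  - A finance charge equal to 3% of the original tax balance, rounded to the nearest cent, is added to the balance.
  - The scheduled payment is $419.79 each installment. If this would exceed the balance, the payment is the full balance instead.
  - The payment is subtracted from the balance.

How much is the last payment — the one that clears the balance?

$137.99

Installment 1: $2,195.64 +$65.87 interest = $2,261.51; pay $419.79 → $1,841.72
Installment 2: $1,841.72 +$65.87 interest = $1,907.59; pay $419.79 → $1,487.80
Installment 3: $1,487.80 +$65.87 interest = $1,553.67; pay $419.79 → $1,133.88
Installment 4: $1,133.88 +$65.87 interest = $1,199.75; pay $419.79 → $779.96
Installment 5: $779.96 +$65.87 interest = $845.83; pay $419.79 → $426.04
Installment 6: $426.04 +$65.87 interest = $491.91; pay $419.79 → $72.12
Installment 7: $72.12 +$65.87 interest = $137.99; pay $137.99 → $0.00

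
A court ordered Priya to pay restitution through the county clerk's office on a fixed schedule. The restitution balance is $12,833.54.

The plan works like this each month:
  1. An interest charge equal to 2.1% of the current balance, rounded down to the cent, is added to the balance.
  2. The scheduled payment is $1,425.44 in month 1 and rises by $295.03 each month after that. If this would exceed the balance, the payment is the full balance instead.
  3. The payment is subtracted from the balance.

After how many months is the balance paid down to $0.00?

7

Month 1: opening $12,833.54; interest $269.50 → $13,103.04; payment $1,425.44; balance $11,677.60
Month 2: opening $11,677.60; interest $245.22 → $11,922.82; payment $1,720.47; balance $10,202.35
Month 3: opening $10,202.35; interest $214.24 → $10,416.59; payment $2,015.50; balance $8,401.09
Month 4: opening $8,401.09; interest $176.42 → $8,577.51; payment $2,310.53; balance $6,266.98
Month 5: opening $6,266.98; interest $131.60 → $6,398.58; payment $2,605.56; balance $3,793.02
Month 6: opening $3,793.02; interest $79.65 → $3,872.67; payment $2,900.59; balance $972.08
Month 7: opening $972.08; interest $20.41 → $992.49; payment $992.49; balance $0.00
Balance reaches $0.00 in month 7.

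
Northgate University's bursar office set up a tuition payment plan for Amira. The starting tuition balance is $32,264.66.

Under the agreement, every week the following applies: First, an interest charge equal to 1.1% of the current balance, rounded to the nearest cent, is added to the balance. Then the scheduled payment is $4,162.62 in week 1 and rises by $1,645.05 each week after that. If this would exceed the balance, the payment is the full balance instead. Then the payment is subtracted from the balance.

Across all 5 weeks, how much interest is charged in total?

$1,169.13

Week 1: opening $32,264.66; interest $354.91 → $32,619.57; payment $4,162.62; balance $28,456.95
Week 2: opening $28,456.95; interest $313.03 → $28,769.98; payment $5,807.67; balance $22,962.31
Week 3: opening $22,962.31; interest $252.59 → $23,214.90; payment $7,452.72; balance $15,762.18
Week 4: opening $15,762.18; interest $173.38 → $15,935.56; payment $9,097.77; balance $6,837.79
Week 5: opening $6,837.79; interest $75.22 → $6,913.01; payment $6,913.01; balance $0.00
Total interest: $354.91 + $313.03 + $252.59 + $173.38 + $75.22 = $1,169.13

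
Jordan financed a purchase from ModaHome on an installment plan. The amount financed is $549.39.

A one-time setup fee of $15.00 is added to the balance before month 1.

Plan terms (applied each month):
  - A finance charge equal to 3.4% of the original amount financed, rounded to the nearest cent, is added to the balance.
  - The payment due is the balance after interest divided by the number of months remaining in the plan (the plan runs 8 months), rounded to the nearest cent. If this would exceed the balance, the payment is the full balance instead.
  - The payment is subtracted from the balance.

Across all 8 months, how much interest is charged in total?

# | Opening | Interest | Payment | End bal
1 | $564.39 | $18.68 | $72.88 | $510.19
2 | $510.19 | $18.68 | $75.55 | $453.32
3 | $453.32 | $18.68 | $78.67 | $393.33
4 | $393.33 | $18.68 | $82.40 | $329.61
5 | $329.61 | $18.68 | $87.07 | $261.22
6 | $261.22 | $18.68 | $93.30 | $186.60
7 | $186.60 | $18.68 | $102.64 | $102.64
8 | $102.64 | $18.68 | $121.32 | $0.00
Total interest: $18.68 + $18.68 + $18.68 + $18.68 + $18.68 + $18.68 + $18.68 + $18.68 = $149.44

$149.44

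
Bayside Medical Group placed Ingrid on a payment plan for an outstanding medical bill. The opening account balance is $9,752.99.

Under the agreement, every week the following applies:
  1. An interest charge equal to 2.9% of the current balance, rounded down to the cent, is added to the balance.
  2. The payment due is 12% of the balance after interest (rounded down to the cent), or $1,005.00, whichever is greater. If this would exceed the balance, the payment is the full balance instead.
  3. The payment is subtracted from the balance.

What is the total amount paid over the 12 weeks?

# | Opening | Interest | Payment | End bal
1 | $9,752.99 | $282.83 | $1,204.29 | $8,831.53
2 | $8,831.53 | $256.11 | $1,090.51 | $7,997.13
3 | $7,997.13 | $231.91 | $1,005.00 | $7,224.04
4 | $7,224.04 | $209.49 | $1,005.00 | $6,428.53
5 | $6,428.53 | $186.42 | $1,005.00 | $5,609.95
6 | $5,609.95 | $162.68 | $1,005.00 | $4,767.63
7 | $4,767.63 | $138.26 | $1,005.00 | $3,900.89
8 | $3,900.89 | $113.12 | $1,005.00 | $3,009.01
9 | $3,009.01 | $87.26 | $1,005.00 | $2,091.27
10 | $2,091.27 | $60.64 | $1,005.00 | $1,146.91
11 | $1,146.91 | $33.26 | $1,005.00 | $175.17
12 | $175.17 | $5.07 | $180.24 | $0.00
Total paid: $11,520.04

$11,520.04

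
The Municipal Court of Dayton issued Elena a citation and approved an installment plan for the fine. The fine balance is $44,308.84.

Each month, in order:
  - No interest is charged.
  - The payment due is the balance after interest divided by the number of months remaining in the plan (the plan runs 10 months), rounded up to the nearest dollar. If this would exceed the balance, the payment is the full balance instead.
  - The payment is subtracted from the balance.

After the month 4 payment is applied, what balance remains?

$26,584.84

Month 1: opening $44,308.84; payment $4,431.00; balance $39,877.84
Month 2: opening $39,877.84; payment $4,431.00; balance $35,446.84
Month 3: opening $35,446.84; payment $4,431.00; balance $31,015.84
Month 4: opening $31,015.84; payment $4,431.00; balance $26,584.84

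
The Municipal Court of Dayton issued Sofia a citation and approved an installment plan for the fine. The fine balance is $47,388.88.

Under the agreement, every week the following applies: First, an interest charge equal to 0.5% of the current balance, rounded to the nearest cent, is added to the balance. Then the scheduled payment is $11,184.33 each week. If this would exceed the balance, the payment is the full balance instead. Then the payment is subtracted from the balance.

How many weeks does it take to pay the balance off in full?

5

# | Opening | Interest | Payment | End bal
1 | $47,388.88 | $236.94 | $11,184.33 | $36,441.49
2 | $36,441.49 | $182.21 | $11,184.33 | $25,439.37
3 | $25,439.37 | $127.20 | $11,184.33 | $14,382.24
4 | $14,382.24 | $71.91 | $11,184.33 | $3,269.82
5 | $3,269.82 | $16.35 | $3,286.17 | $0.00
Balance reaches $0.00 in week 5.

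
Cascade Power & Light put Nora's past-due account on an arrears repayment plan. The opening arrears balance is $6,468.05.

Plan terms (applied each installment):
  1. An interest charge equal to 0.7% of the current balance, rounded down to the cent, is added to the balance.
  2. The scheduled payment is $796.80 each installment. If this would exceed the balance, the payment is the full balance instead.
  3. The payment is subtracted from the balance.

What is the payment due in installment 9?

Installment 1: $6,468.05 +$45.27 interest = $6,513.32; pay $796.80 → $5,716.52
Installment 2: $5,716.52 +$40.01 interest = $5,756.53; pay $796.80 → $4,959.73
Installment 3: $4,959.73 +$34.71 interest = $4,994.44; pay $796.80 → $4,197.64
Installment 4: $4,197.64 +$29.38 interest = $4,227.02; pay $796.80 → $3,430.22
Installment 5: $3,430.22 +$24.01 interest = $3,454.23; pay $796.80 → $2,657.43
Installment 6: $2,657.43 +$18.60 interest = $2,676.03; pay $796.80 → $1,879.23
Installment 7: $1,879.23 +$13.15 interest = $1,892.38; pay $796.80 → $1,095.58
Installment 8: $1,095.58 +$7.66 interest = $1,103.24; pay $796.80 → $306.44
Installment 9: $306.44 +$2.14 interest = $308.58; pay $308.58 → $0.00

$308.58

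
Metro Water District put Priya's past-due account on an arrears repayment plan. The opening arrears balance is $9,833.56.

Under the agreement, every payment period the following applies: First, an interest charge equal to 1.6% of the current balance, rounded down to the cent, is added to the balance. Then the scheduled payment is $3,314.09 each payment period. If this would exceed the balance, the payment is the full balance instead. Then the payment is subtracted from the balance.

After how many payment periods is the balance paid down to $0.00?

4

Payment period 1: opening $9,833.56; interest $157.33 → $9,990.89; payment $3,314.09; balance $6,676.80
Payment period 2: opening $6,676.80; interest $106.82 → $6,783.62; payment $3,314.09; balance $3,469.53
Payment period 3: opening $3,469.53; interest $55.51 → $3,525.04; payment $3,314.09; balance $210.95
Payment period 4: opening $210.95; interest $3.37 → $214.32; payment $214.32; balance $0.00
Balance reaches $0.00 in payment period 4.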